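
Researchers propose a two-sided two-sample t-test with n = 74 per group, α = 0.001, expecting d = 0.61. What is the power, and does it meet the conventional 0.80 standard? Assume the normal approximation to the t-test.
Power ≈ 0.66; the study is underpowered (power < 0.80)

Power calculation (two-sample t-test, normal approximation):
z_β = d · √(n/2) - z_{α/2}
z_β = 0.61 · √(74/2) - 3.291
z_β = 0.61 · 6.083 - 3.291
z_β = 0.420

Power = Φ(z_β) = Φ(0.420) ≈ 0.663

Effect size d = 0.61 is medium by Cohen's convention (0.2/0.5/0.8).

Threshold: power ≥ 0.80 is conventionally adequate.
Power ≈ 0.66 → the study is underpowered (power < 0.80).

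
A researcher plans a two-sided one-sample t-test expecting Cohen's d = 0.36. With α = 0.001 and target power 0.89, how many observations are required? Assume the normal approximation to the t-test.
n = 158

Sample size formula (one-sample t-test, normal approximation):
n = ((z_{α/2} + z_β) / d)²

z_{α/2} = 3.291 (for α = 0.001, two-sided)
z_β = 1.227 (for power = 0.89)
d = 0.36

n = ((3.291 + 1.227) / 0.36)²
n = (12.550)²
n ≈ 157.50
Round up to the next whole number: n = 158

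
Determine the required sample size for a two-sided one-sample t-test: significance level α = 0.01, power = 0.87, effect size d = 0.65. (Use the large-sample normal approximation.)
n = 33

Sample size formula (one-sample t-test, normal approximation):
n = ((z_{α/2} + z_β) / d)²

z_{α/2} = 2.576 (for α = 0.01, two-sided)
z_β = 1.126 (for power = 0.87)
d = 0.65

n = ((2.576 + 1.126) / 0.65)²
n = (5.695)²
n ≈ 32.43
Round up to the next whole number: n = 33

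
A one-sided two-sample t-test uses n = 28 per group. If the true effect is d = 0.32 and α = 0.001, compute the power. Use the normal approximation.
Power ≈ 0.03

Power calculation (two-sample t-test, normal approximation):
z_β = d · √(n/2) - z_α
z_β = 0.32 · √(28/2) - 3.090
z_β = 0.32 · 3.742 - 3.090
z_β = -1.893

Power = Φ(z_β) = Φ(-1.893) ≈ 0.029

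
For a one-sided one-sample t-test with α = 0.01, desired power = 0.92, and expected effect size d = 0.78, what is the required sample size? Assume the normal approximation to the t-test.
n = 23

Sample size formula (one-sample t-test, normal approximation):
n = ((z_α + z_β) / d)²

z_α = 2.326 (for α = 0.01, one-sided)
z_β = 1.405 (for power = 0.92)
d = 0.78

n = ((2.326 + 1.405) / 0.78)²
n = (4.783)²
n ≈ 22.88
Round up to the next whole number: n = 23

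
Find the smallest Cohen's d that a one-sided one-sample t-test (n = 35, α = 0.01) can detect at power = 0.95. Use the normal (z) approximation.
d ≈ 0.67

Minimum detectable effect (one-sample t-test, normal approximation):
d = (z_α + z_β) / √n
d = (2.326 + 1.645) / √35
d = 3.971 / 5.916
d ≈ 0.67

By Cohen's convention (0.2 small / 0.5 medium / 0.8 large): medium effect.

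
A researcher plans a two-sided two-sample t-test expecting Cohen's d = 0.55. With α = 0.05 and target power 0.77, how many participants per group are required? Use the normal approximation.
n = 49 per group

Sample size formula (two-sample t-test, normal approximation):
n = 2 · ((z_{α/2} + z_β) / d)²

z_{α/2} = 1.960 (for α = 0.05, two-sided)
z_β = 0.739 (for power = 0.77)
d = 0.55

n = 2 · ((1.960 + 0.739) / 0.55)²
n = 2 · (4.907)²
n ≈ 48.16
Round up to the next whole number: n = 49 per group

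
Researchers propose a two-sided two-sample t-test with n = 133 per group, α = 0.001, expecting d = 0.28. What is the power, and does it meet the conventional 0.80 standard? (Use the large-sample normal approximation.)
Power ≈ 0.16; the study is underpowered (power < 0.80)

Power calculation (two-sample t-test, normal approximation):
z_β = d · √(n/2) - z_{α/2}
z_β = 0.28 · √(133/2) - 3.291
z_β = 0.28 · 8.155 - 3.291
z_β = -1.007

Power = Φ(z_β) = Φ(-1.007) ≈ 0.157

Effect size d = 0.28 is small by Cohen's convention (0.2/0.5/0.8).

Threshold: power ≥ 0.80 is conventionally adequate.
Power ≈ 0.16 → the study is underpowered (power < 0.80).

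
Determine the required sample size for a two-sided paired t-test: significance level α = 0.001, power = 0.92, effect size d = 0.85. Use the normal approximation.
n = 31 pairs

Sample size formula (paired t-test, normal approximation):
n = ((z_{α/2} + z_β) / d)²

z_{α/2} = 3.291 (for α = 0.001, two-sided)
z_β = 1.405 (for power = 0.92)
d = 0.85

n = ((3.291 + 1.405) / 0.85)²
n = (5.525)²
n ≈ 30.53
Round up to the next whole number: n = 31 pairs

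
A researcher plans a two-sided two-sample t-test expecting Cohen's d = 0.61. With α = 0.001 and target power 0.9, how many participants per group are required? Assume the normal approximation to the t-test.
n = 113 per group

Sample size formula (two-sample t-test, normal approximation):
n = 2 · ((z_{α/2} + z_β) / d)²

z_{α/2} = 3.291 (for α = 0.001, two-sided)
z_β = 1.282 (for power = 0.9)
d = 0.61

n = 2 · ((3.291 + 1.282) / 0.61)²
n = 2 · (7.497)²
n ≈ 112.41
Round up to the next whole number: n = 113 per group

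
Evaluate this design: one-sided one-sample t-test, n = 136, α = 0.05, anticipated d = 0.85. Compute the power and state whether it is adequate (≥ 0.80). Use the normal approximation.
Power ≈ 1.00; the study is adequately powered (power ≥ 0.80)

Power calculation (one-sample t-test, normal approximation):
z_β = d · √n - z_α
z_β = 0.85 · √136 - 1.645
z_β = 0.85 · 11.662 - 1.645
z_β = 8.268

Power = Φ(z_β) = Φ(8.268) ≈ 1.000

Effect size d = 0.85 is large by Cohen's convention (0.2/0.5/0.8).

Threshold: power ≥ 0.80 is conventionally adequate.
Power ≈ 1.00 → the study is adequately powered (power ≥ 0.80).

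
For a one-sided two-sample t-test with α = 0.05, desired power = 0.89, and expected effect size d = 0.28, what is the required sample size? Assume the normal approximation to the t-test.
n = 211 per group

Sample size formula (two-sample t-test, normal approximation):
n = 2 · ((z_α + z_β) / d)²

z_α = 1.645 (for α = 0.05, one-sided)
z_β = 1.227 (for power = 0.89)
d = 0.28

n = 2 · ((1.645 + 1.227) / 0.28)²
n = 2 · (10.257)²
n ≈ 210.41
Round up to the next whole number: n = 211 per group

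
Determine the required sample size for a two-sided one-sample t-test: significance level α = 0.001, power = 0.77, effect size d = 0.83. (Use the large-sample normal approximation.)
n = 24

Sample size formula (one-sample t-test, normal approximation):
n = ((z_{α/2} + z_β) / d)²

z_{α/2} = 3.291 (for α = 0.001, two-sided)
z_β = 0.739 (for power = 0.77)
d = 0.83

n = ((3.291 + 0.739) / 0.83)²
n = (4.855)²
n ≈ 23.57
Round up to the next whole number: n = 24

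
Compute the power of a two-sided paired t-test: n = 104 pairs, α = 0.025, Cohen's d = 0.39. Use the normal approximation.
Power ≈ 0.96

Power calculation (paired t-test, normal approximation):
z_β = d · √n - z_{α/2}
z_β = 0.39 · √104 - 2.241
z_β = 0.39 · 10.198 - 2.241
z_β = 1.736

Power = Φ(z_β) = Φ(1.736) ≈ 0.959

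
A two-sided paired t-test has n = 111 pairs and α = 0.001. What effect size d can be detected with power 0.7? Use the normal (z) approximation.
d ≈ 0.36

Minimum detectable effect (paired t-test, normal approximation):
d = (z_{α/2} + z_β) / √n
d = (3.291 + 0.524) / √111
d = 3.815 / 10.536
d ≈ 0.36

By Cohen's convention (0.2 small / 0.5 medium / 0.8 large): small effect.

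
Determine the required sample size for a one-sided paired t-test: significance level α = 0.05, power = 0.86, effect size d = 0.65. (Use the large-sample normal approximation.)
n = 18 pairs

Sample size formula (paired t-test, normal approximation):
n = ((z_α + z_β) / d)²

z_α = 1.645 (for α = 0.05, one-sided)
z_β = 1.080 (for power = 0.86)
d = 0.65

n = ((1.645 + 1.080) / 0.65)²
n = (4.192)²
n ≈ 17.57
Round up to the next whole number: n = 18 pairs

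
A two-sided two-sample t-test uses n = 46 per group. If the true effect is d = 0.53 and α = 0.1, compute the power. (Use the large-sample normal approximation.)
Power ≈ 0.82

Power calculation (two-sample t-test, normal approximation):
z_β = d · √(n/2) - z_{α/2}
z_β = 0.53 · √(46/2) - 1.645
z_β = 0.53 · 4.796 - 1.645
z_β = 0.897

Power = Φ(z_β) = Φ(0.897) ≈ 0.815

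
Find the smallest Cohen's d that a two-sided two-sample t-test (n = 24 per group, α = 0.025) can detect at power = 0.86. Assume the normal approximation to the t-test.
d ≈ 0.96

Minimum detectable effect (two-sample t-test, normal approximation):
d = (z_{α/2} + z_β) / √(n/2)
d = (2.241 + 1.080) / √(24/2)
d = 3.322 / 3.464
d ≈ 0.96

By Cohen's convention (0.2 small / 0.5 medium / 0.8 large): large effect.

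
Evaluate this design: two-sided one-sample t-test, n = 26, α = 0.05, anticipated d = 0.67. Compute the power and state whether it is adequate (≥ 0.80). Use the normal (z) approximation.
Power ≈ 0.93; the study is adequately powered (power ≥ 0.80)

Power calculation (one-sample t-test, normal approximation):
z_β = d · √n - z_{α/2}
z_β = 0.67 · √26 - 1.960
z_β = 0.67 · 5.099 - 1.960
z_β = 1.456

Power = Φ(z_β) = Φ(1.456) ≈ 0.927

Effect size d = 0.67 is medium by Cohen's convention (0.2/0.5/0.8).

Threshold: power ≥ 0.80 is conventionally adequate.
Power ≈ 0.93 → the study is adequately powered (power ≥ 0.80).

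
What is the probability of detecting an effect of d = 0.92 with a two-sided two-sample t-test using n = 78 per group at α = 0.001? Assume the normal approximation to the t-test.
Power ≈ 0.99

Power calculation (two-sample t-test, normal approximation):
z_β = d · √(n/2) - z_{α/2}
z_β = 0.92 · √(78/2) - 3.291
z_β = 0.92 · 6.245 - 3.291
z_β = 2.455

Power = Φ(z_β) = Φ(2.455) ≈ 0.993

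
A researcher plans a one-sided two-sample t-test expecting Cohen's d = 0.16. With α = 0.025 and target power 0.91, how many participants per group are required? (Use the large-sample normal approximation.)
n = 852 per group

Sample size formula (two-sample t-test, normal approximation):
n = 2 · ((z_α + z_β) / d)²

z_α = 1.960 (for α = 0.025, one-sided)
z_β = 1.341 (for power = 0.91)
d = 0.16

n = 2 · ((1.960 + 1.341) / 0.16)²
n = 2 · (20.631)²
n ≈ 851.28
Round up to the next whole number: n = 852 per group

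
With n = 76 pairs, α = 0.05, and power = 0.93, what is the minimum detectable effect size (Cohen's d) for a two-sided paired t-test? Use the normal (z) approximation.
d ≈ 0.39

Minimum detectable effect (paired t-test, normal approximation):
d = (z_{α/2} + z_β) / √n
d = (1.960 + 1.476) / √76
d = 3.436 / 8.718
d ≈ 0.39

By Cohen's convention (0.2 small / 0.5 medium / 0.8 large): small effect.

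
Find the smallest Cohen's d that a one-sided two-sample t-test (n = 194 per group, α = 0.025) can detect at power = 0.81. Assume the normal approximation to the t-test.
d ≈ 0.29

Minimum detectable effect (two-sample t-test, normal approximation):
d = (z_α + z_β) / √(n/2)
d = (1.960 + 0.878) / √(194/2)
d = 2.838 / 9.849
d ≈ 0.29

By Cohen's convention (0.2 small / 0.5 medium / 0.8 large): small effect.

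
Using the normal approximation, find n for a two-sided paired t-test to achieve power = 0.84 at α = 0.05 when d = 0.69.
n = 19 pairs

Sample size formula (paired t-test, normal approximation):
n = ((z_{α/2} + z_β) / d)²

z_{α/2} = 1.960 (for α = 0.05, two-sided)
z_β = 0.994 (for power = 0.84)
d = 0.69

n = ((1.960 + 0.994) / 0.69)²
n = (4.281)²
n ≈ 18.33
Round up to the next whole number: n = 19 pairs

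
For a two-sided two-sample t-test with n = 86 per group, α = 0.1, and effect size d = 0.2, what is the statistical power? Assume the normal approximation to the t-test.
Power ≈ 0.37

Power calculation (two-sample t-test, normal approximation):
z_β = d · √(n/2) - z_{α/2}
z_β = 0.2 · √(86/2) - 1.645
z_β = 0.2 · 6.557 - 1.645
z_β = -0.333

Power = Φ(z_β) = Φ(-0.333) ≈ 0.369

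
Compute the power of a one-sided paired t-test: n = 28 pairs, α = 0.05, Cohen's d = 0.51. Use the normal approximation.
Power ≈ 0.85

Power calculation (paired t-test, normal approximation):
z_β = d · √n - z_α
z_β = 0.51 · √28 - 1.645
z_β = 0.51 · 5.292 - 1.645
z_β = 1.054

Power = Φ(z_β) = Φ(1.054) ≈ 0.854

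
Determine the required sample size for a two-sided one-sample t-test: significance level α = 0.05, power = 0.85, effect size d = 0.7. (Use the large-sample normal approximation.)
n = 19

Sample size formula (one-sample t-test, normal approximation):
n = ((z_{α/2} + z_β) / d)²

z_{α/2} = 1.960 (for α = 0.05, two-sided)
z_β = 1.036 (for power = 0.85)
d = 0.7

n = ((1.960 + 1.036) / 0.7)²
n = (4.280)²
n ≈ 18.32
Round up to the next whole number: n = 19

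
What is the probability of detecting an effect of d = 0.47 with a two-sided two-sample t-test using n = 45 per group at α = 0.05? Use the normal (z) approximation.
Power ≈ 0.61

Power calculation (two-sample t-test, normal approximation):
z_β = d · √(n/2) - z_{α/2}
z_β = 0.47 · √(45/2) - 1.960
z_β = 0.47 · 4.743 - 1.960
z_β = 0.269

Power = Φ(z_β) = Φ(0.269) ≈ 0.606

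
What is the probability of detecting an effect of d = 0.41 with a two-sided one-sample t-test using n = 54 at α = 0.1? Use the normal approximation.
Power ≈ 0.91

Power calculation (one-sample t-test, normal approximation):
z_β = d · √n - z_{α/2}
z_β = 0.41 · √54 - 1.645
z_β = 0.41 · 7.348 - 1.645
z_β = 1.368

Power = Φ(z_β) = Φ(1.368) ≈ 0.914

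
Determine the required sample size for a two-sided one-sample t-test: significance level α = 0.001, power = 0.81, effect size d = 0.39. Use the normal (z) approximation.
n = 115

Sample size formula (one-sample t-test, normal approximation):
n = ((z_{α/2} + z_β) / d)²

z_{α/2} = 3.291 (for α = 0.001, two-sided)
z_β = 0.878 (for power = 0.81)
d = 0.39

n = ((3.291 + 0.878) / 0.39)²
n = (10.690)²
n ≈ 114.28
Round up to the next whole number: n = 115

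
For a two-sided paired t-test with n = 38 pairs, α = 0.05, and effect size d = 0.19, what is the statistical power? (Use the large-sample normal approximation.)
Power ≈ 0.22

Power calculation (paired t-test, normal approximation):
z_β = d · √n - z_{α/2}
z_β = 0.19 · √38 - 1.960
z_β = 0.19 · 6.164 - 1.960
z_β = -0.789

Power = Φ(z_β) = Φ(-0.789) ≈ 0.215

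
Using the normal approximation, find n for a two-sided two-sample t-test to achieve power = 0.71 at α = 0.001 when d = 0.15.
n = 1314 per group

Sample size formula (two-sample t-test, normal approximation):
n = 2 · ((z_{α/2} + z_β) / d)²

z_{α/2} = 3.291 (for α = 0.001, two-sided)
z_β = 0.553 (for power = 0.71)
d = 0.15

n = 2 · ((3.291 + 0.553) / 0.15)²
n = 2 · (25.627)²
n ≈ 1313.49
Round up to the next whole number: n = 1314 per group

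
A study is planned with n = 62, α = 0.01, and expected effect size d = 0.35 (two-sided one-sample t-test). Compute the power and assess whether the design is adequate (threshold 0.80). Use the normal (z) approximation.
Power ≈ 0.57; the study is underpowered (power < 0.80)

Power calculation (one-sample t-test, normal approximation):
z_β = d · √n - z_{α/2}
z_β = 0.35 · √62 - 2.576
z_β = 0.35 · 7.874 - 2.576
z_β = 0.180

Power = Φ(z_β) = Φ(0.180) ≈ 0.571

Effect size d = 0.35 is small by Cohen's convention (0.2/0.5/0.8).

Threshold: power ≥ 0.80 is conventionally adequate.
Power ≈ 0.57 → the study is underpowered (power < 0.80).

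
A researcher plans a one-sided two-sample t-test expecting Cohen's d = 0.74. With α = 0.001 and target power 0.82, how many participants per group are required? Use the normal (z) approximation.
n = 59 per group

Sample size formula (two-sample t-test, normal approximation):
n = 2 · ((z_α + z_β) / d)²

z_α = 3.090 (for α = 0.001, one-sided)
z_β = 0.915 (for power = 0.82)
d = 0.74

n = 2 · ((3.090 + 0.915) / 0.74)²
n = 2 · (5.412)²
n ≈ 58.58
Round up to the next whole number: n = 59 per group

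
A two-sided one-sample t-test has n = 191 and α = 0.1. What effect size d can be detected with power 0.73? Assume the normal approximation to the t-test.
d ≈ 0.16

Minimum detectable effect (one-sample t-test, normal approximation):
d = (z_{α/2} + z_β) / √n
d = (1.645 + 0.613) / √191
d = 2.258 / 13.820
d ≈ 0.16

By Cohen's convention (0.2 small / 0.5 medium / 0.8 large): very small effect.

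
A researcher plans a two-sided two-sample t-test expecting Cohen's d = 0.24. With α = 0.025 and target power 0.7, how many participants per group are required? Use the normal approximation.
n = 266 per group

Sample size formula (two-sample t-test, normal approximation):
n = 2 · ((z_{α/2} + z_β) / d)²

z_{α/2} = 2.241 (for α = 0.025, two-sided)
z_β = 0.524 (for power = 0.7)
d = 0.24

n = 2 · ((2.241 + 0.524) / 0.24)²
n = 2 · (11.521)²
n ≈ 265.47
Round up to the next whole number: n = 266 per group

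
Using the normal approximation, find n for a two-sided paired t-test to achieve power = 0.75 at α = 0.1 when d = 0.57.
n = 17 pairs

Sample size formula (paired t-test, normal approximation):
n = ((z_{α/2} + z_β) / d)²

z_{α/2} = 1.645 (for α = 0.1, two-sided)
z_β = 0.674 (for power = 0.75)
d = 0.57

n = ((1.645 + 0.674) / 0.57)²
n = (4.068)²
n ≈ 16.55
Round up to the next whole number: n = 17 pairs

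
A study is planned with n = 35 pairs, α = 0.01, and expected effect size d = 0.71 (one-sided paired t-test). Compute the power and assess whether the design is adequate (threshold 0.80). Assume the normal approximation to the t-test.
Power ≈ 0.97; the study is adequately powered (power ≥ 0.80)

Power calculation (paired t-test, normal approximation):
z_β = d · √n - z_α
z_β = 0.71 · √35 - 2.326
z_β = 0.71 · 5.916 - 2.326
z_β = 1.874

Power = Φ(z_β) = Φ(1.874) ≈ 0.970

Effect size d = 0.71 is medium by Cohen's convention (0.2/0.5/0.8).

Threshold: power ≥ 0.80 is conventionally adequate.
Power ≈ 0.97 → the study is adequately powered (power ≥ 0.80).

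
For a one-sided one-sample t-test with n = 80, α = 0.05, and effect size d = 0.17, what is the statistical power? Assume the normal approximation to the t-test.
Power ≈ 0.45

Power calculation (one-sample t-test, normal approximation):
z_β = d · √n - z_α
z_β = 0.17 · √80 - 1.645
z_β = 0.17 · 8.944 - 1.645
z_β = -0.124

Power = Φ(z_β) = Φ(-0.124) ≈ 0.451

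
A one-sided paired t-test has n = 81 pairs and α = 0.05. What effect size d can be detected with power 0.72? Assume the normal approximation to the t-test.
d ≈ 0.25

Minimum detectable effect (paired t-test, normal approximation):
d = (z_α + z_β) / √n
d = (1.645 + 0.583) / √81
d = 2.228 / 9.000
d ≈ 0.25

By Cohen's convention (0.2 small / 0.5 medium / 0.8 large): small effect.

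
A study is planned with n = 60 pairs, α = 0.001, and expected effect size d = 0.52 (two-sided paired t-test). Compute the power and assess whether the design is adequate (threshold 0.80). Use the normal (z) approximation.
Power ≈ 0.77; the study is underpowered (power < 0.80)

Power calculation (paired t-test, normal approximation):
z_β = d · √n - z_{α/2}
z_β = 0.52 · √60 - 3.291
z_β = 0.52 · 7.746 - 3.291
z_β = 0.737

Power = Φ(z_β) = Φ(0.737) ≈ 0.770

Effect size d = 0.52 is medium by Cohen's convention (0.2/0.5/0.8).

Threshold: power ≥ 0.80 is conventionally adequate.
Power ≈ 0.77 → the study is underpowered (power < 0.80).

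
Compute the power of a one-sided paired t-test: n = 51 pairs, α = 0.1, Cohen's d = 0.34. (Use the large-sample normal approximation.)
Power ≈ 0.87

Power calculation (paired t-test, normal approximation):
z_β = d · √n - z_α
z_β = 0.34 · √51 - 1.282
z_β = 0.34 · 7.141 - 1.282
z_β = 1.147

Power = Φ(z_β) = Φ(1.147) ≈ 0.874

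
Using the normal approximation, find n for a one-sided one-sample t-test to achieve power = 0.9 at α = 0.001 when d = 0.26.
n = 283

Sample size formula (one-sample t-test, normal approximation):
n = ((z_α + z_β) / d)²

z_α = 3.090 (for α = 0.001, one-sided)
z_β = 1.282 (for power = 0.9)
d = 0.26

n = ((3.090 + 1.282) / 0.26)²
n = (16.815)²
n ≈ 282.74
Round up to the next whole number: n = 283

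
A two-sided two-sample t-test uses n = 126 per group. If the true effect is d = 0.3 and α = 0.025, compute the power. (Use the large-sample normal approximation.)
Power ≈ 0.56

Power calculation (two-sample t-test, normal approximation):
z_β = d · √(n/2) - z_{α/2}
z_β = 0.3 · √(126/2) - 2.241
z_β = 0.3 · 7.937 - 2.241
z_β = 0.140

Power = Φ(z_β) = Φ(0.140) ≈ 0.556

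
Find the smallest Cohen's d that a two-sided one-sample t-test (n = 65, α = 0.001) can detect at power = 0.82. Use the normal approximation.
d ≈ 0.52

Minimum detectable effect (one-sample t-test, normal approximation):
d = (z_{α/2} + z_β) / √n
d = (3.291 + 0.915) / √65
d = 4.206 / 8.062
d ≈ 0.52

By Cohen's convention (0.2 small / 0.5 medium / 0.8 large): medium effect.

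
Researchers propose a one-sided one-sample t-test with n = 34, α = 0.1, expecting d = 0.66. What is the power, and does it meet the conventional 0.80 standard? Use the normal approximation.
Power ≈ 0.99; the study is adequately powered (power ≥ 0.80)

Power calculation (one-sample t-test, normal approximation):
z_β = d · √n - z_α
z_β = 0.66 · √34 - 1.282
z_β = 0.66 · 5.831 - 1.282
z_β = 2.567

Power = Φ(z_β) = Φ(2.567) ≈ 0.995

Effect size d = 0.66 is medium by Cohen's convention (0.2/0.5/0.8).

Threshold: power ≥ 0.80 is conventionally adequate.
Power ≈ 0.99 → the study is adequately powered (power ≥ 0.80).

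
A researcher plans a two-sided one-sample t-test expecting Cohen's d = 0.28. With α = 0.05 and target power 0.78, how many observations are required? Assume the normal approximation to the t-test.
n = 96

Sample size formula (one-sample t-test, normal approximation):
n = ((z_{α/2} + z_β) / d)²

z_{α/2} = 1.960 (for α = 0.05, two-sided)
z_β = 0.772 (for power = 0.78)
d = 0.28

n = ((1.960 + 0.772) / 0.28)²
n = (9.757)²
n ≈ 95.20
Round up to the next whole number: n = 96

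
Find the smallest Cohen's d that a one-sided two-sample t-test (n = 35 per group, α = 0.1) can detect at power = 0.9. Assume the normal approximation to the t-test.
d ≈ 0.61

Minimum detectable effect (two-sample t-test, normal approximation):
d = (z_α + z_β) / √(n/2)
d = (1.282 + 1.282) / √(35/2)
d = 2.563 / 4.183
d ≈ 0.61

By Cohen's convention (0.2 small / 0.5 medium / 0.8 large): medium effect.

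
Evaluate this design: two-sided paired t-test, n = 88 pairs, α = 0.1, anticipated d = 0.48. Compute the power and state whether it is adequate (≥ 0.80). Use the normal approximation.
Power ≈ 1.00; the study is adequately powered (power ≥ 0.80)

Power calculation (paired t-test, normal approximation):
z_β = d · √n - z_{α/2}
z_β = 0.48 · √88 - 1.645
z_β = 0.48 · 9.381 - 1.645
z_β = 2.858

Power = Φ(z_β) = Φ(2.858) ≈ 0.998

Effect size d = 0.48 is small by Cohen's convention (0.2/0.5/0.8).

Threshold: power ≥ 0.80 is conventionally adequate.
Power ≈ 1.00 → the study is adequately powered (power ≥ 0.80).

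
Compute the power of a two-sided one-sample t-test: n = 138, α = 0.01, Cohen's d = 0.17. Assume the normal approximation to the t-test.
Power ≈ 0.28

Power calculation (one-sample t-test, normal approximation):
z_β = d · √n - z_{α/2}
z_β = 0.17 · √138 - 2.576
z_β = 0.17 · 11.747 - 2.576
z_β = -0.579

Power = Φ(z_β) = Φ(-0.579) ≈ 0.281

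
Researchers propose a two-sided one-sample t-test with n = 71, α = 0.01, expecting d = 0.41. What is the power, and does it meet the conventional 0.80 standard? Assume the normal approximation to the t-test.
Power ≈ 0.81; the study is adequately powered (power ≥ 0.80)

Power calculation (one-sample t-test, normal approximation):
z_β = d · √n - z_{α/2}
z_β = 0.41 · √71 - 2.576
z_β = 0.41 · 8.426 - 2.576
z_β = 0.879

Power = Φ(z_β) = Φ(0.879) ≈ 0.810

Effect size d = 0.41 is small by Cohen's convention (0.2/0.5/0.8).

Threshold: power ≥ 0.80 is conventionally adequate.
Power ≈ 0.81 → the study is adequately powered (power ≥ 0.80).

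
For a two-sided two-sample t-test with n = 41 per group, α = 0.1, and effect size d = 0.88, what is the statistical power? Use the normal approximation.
Power ≈ 0.99

Power calculation (two-sample t-test, normal approximation):
z_β = d · √(n/2) - z_{α/2}
z_β = 0.88 · √(41/2) - 1.645
z_β = 0.88 · 4.528 - 1.645
z_β = 2.340

Power = Φ(z_β) = Φ(2.340) ≈ 0.990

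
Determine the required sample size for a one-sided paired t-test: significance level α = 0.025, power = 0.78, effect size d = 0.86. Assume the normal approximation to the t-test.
n = 11 pairs

Sample size formula (paired t-test, normal approximation):
n = ((z_α + z_β) / d)²

z_α = 1.960 (for α = 0.025, one-sided)
z_β = 0.772 (for power = 0.78)
d = 0.86

n = ((1.960 + 0.772) / 0.86)²
n = (3.177)²
n ≈ 10.09
Round up to the next whole number: n = 11 pairs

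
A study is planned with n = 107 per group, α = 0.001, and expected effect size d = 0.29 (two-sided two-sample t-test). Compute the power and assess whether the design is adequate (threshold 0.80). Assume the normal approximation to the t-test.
Power ≈ 0.12; the study is underpowered (power < 0.80)

Power calculation (two-sample t-test, normal approximation):
z_β = d · √(n/2) - z_{α/2}
z_β = 0.29 · √(107/2) - 3.291
z_β = 0.29 · 7.314 - 3.291
z_β = -1.169

Power = Φ(z_β) = Φ(-1.169) ≈ 0.121

Effect size d = 0.29 is small by Cohen's convention (0.2/0.5/0.8).

Threshold: power ≥ 0.80 is conventionally adequate.
Power ≈ 0.12 → the study is underpowered (power < 0.80).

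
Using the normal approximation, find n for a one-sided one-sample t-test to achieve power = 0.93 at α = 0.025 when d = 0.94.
n = 14

Sample size formula (one-sample t-test, normal approximation):
n = ((z_α + z_β) / d)²

z_α = 1.960 (for α = 0.025, one-sided)
z_β = 1.476 (for power = 0.93)
d = 0.94

n = ((1.960 + 1.476) / 0.94)²
n = (3.655)²
n ≈ 13.36
Round up to the next whole number: n = 14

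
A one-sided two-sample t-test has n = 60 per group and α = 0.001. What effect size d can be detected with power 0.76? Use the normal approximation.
d ≈ 0.69

Minimum detectable effect (two-sample t-test, normal approximation):
d = (z_α + z_β) / √(n/2)
d = (3.090 + 0.706) / √(60/2)
d = 3.797 / 5.477
d ≈ 0.69

By Cohen's convention (0.2 small / 0.5 medium / 0.8 large): medium effect.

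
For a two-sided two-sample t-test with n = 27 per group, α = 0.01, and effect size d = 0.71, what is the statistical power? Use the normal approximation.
Power ≈ 0.51

Power calculation (two-sample t-test, normal approximation):
z_β = d · √(n/2) - z_{α/2}
z_β = 0.71 · √(27/2) - 2.576
z_β = 0.71 · 3.674 - 2.576
z_β = 0.033

Power = Φ(z_β) = Φ(0.033) ≈ 0.513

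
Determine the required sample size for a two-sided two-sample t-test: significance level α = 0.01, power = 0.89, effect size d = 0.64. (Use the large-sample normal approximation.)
n = 71 per group

Sample size formula (two-sample t-test, normal approximation):
n = 2 · ((z_{α/2} + z_β) / d)²

z_{α/2} = 2.576 (for α = 0.01, two-sided)
z_β = 1.227 (for power = 0.89)
d = 0.64

n = 2 · ((2.576 + 1.227) / 0.64)²
n = 2 · (5.942)²
n ≈ 70.61
Round up to the next whole number: n = 71 per group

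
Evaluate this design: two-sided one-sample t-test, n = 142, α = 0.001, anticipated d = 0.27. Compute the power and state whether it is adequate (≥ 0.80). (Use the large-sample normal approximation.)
Power ≈ 0.47; the study is underpowered (power < 0.80)

Power calculation (one-sample t-test, normal approximation):
z_β = d · √n - z_{α/2}
z_β = 0.27 · √142 - 3.291
z_β = 0.27 · 11.916 - 3.291
z_β = -0.073

Power = Φ(z_β) = Φ(-0.073) ≈ 0.471

Effect size d = 0.27 is small by Cohen's convention (0.2/0.5/0.8).

Threshold: power ≥ 0.80 is conventionally adequate.
Power ≈ 0.47 → the study is underpowered (power < 0.80).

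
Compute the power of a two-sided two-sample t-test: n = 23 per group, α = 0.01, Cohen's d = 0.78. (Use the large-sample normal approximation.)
Power ≈ 0.53

Power calculation (two-sample t-test, normal approximation):
z_β = d · √(n/2) - z_{α/2}
z_β = 0.78 · √(23/2) - 2.576
z_β = 0.78 · 3.391 - 2.576
z_β = 0.069

Power = Φ(z_β) = Φ(0.069) ≈ 0.528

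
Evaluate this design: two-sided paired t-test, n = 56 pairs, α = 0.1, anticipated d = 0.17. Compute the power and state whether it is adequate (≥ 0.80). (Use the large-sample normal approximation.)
Power ≈ 0.35; the study is underpowered (power < 0.80)

Power calculation (paired t-test, normal approximation):
z_β = d · √n - z_{α/2}
z_β = 0.17 · √56 - 1.645
z_β = 0.17 · 7.483 - 1.645
z_β = -0.373

Power = Φ(z_β) = Φ(-0.373) ≈ 0.355

Effect size d = 0.17 is very small by Cohen's convention (0.2/0.5/0.8).

Threshold: power ≥ 0.80 is conventionally adequate.
Power ≈ 0.35 → the study is underpowered (power < 0.80).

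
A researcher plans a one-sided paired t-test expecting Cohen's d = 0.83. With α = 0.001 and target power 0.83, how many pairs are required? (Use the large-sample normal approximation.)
n = 24 pairs

Sample size formula (paired t-test, normal approximation):
n = ((z_α + z_β) / d)²

z_α = 3.090 (for α = 0.001, one-sided)
z_β = 0.954 (for power = 0.83)
d = 0.83

n = ((3.090 + 0.954) / 0.83)²
n = (4.872)²
n ≈ 23.74
Round up to the next whole number: n = 24 pairs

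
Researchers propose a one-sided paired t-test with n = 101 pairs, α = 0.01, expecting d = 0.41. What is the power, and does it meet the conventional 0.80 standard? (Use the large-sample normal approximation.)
Power ≈ 0.96; the study is adequately powered (power ≥ 0.80)

Power calculation (paired t-test, normal approximation):
z_β = d · √n - z_α
z_β = 0.41 · √101 - 2.326
z_β = 0.41 · 10.050 - 2.326
z_β = 1.794

Power = Φ(z_β) = Φ(1.794) ≈ 0.964

Effect size d = 0.41 is small by Cohen's convention (0.2/0.5/0.8).

Threshold: power ≥ 0.80 is conventionally adequate.
Power ≈ 0.96 → the study is adequately powered (power ≥ 0.80).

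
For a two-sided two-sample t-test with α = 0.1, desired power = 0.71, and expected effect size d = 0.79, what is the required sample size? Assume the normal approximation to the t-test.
n = 16 per group

Sample size formula (two-sample t-test, normal approximation):
n = 2 · ((z_{α/2} + z_β) / d)²

z_{α/2} = 1.645 (for α = 0.1, two-sided)
z_β = 0.553 (for power = 0.71)
d = 0.79

n = 2 · ((1.645 + 0.553) / 0.79)²
n = 2 · (2.782)²
n ≈ 15.48
Round up to the next whole number: n = 16 per group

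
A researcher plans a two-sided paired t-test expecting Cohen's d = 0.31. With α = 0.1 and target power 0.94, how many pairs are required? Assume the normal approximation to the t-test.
n = 107 pairs

Sample size formula (paired t-test, normal approximation):
n = ((z_{α/2} + z_β) / d)²

z_{α/2} = 1.645 (for α = 0.1, two-sided)
z_β = 1.555 (for power = 0.94)
d = 0.31

n = ((1.645 + 1.555) / 0.31)²
n = (10.323)²
n ≈ 106.56
Round up to the next whole number: n = 107 pairs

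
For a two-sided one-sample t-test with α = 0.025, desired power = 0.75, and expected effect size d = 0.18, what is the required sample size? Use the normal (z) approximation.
n = 263

Sample size formula (one-sample t-test, normal approximation):
n = ((z_{α/2} + z_β) / d)²

z_{α/2} = 2.241 (for α = 0.025, two-sided)
z_β = 0.674 (for power = 0.75)
d = 0.18

n = ((2.241 + 0.674) / 0.18)²
n = (16.194)²
n ≈ 262.25
Round up to the next whole number: n = 263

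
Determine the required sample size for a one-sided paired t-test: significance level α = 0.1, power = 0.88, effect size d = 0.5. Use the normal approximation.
n = 25 pairs

Sample size formula (paired t-test, normal approximation):
n = ((z_α + z_β) / d)²

z_α = 1.282 (for α = 0.1, one-sided)
z_β = 1.175 (for power = 0.88)
d = 0.5

n = ((1.282 + 1.175) / 0.5)²
n = (4.914)²
n ≈ 24.15
Round up to the next whole number: n = 25 pairs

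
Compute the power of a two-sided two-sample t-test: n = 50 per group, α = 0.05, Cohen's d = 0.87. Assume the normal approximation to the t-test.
Power ≈ 0.99

Power calculation (two-sample t-test, normal approximation):
z_β = d · √(n/2) - z_{α/2}
z_β = 0.87 · √(50/2) - 1.960
z_β = 0.87 · 5.000 - 1.960
z_β = 2.390

Power = Φ(z_β) = Φ(2.390) ≈ 0.992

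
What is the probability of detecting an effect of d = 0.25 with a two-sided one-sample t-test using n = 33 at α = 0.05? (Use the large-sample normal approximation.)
Power ≈ 0.30

Power calculation (one-sample t-test, normal approximation):
z_β = d · √n - z_{α/2}
z_β = 0.25 · √33 - 1.960
z_β = 0.25 · 5.745 - 1.960
z_β = -0.524

Power = Φ(z_β) = Φ(-0.524) ≈ 0.300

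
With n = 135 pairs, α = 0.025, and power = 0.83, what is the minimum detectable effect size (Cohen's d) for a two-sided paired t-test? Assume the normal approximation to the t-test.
d ≈ 0.28

Minimum detectable effect (paired t-test, normal approximation):
d = (z_{α/2} + z_β) / √n
d = (2.241 + 0.954) / √135
d = 3.196 / 11.619
d ≈ 0.28

By Cohen's convention (0.2 small / 0.5 medium / 0.8 large): small effect.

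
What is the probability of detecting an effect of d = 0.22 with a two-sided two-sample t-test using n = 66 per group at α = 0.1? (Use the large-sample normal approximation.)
Power ≈ 0.35

Power calculation (two-sample t-test, normal approximation):
z_β = d · √(n/2) - z_{α/2}
z_β = 0.22 · √(66/2) - 1.645
z_β = 0.22 · 5.745 - 1.645
z_β = -0.381

Power = Φ(z_β) = Φ(-0.381) ≈ 0.352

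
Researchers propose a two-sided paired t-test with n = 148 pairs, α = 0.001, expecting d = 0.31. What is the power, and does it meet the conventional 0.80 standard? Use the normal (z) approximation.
Power ≈ 0.68; the study is underpowered (power < 0.80)

Power calculation (paired t-test, normal approximation):
z_β = d · √n - z_{α/2}
z_β = 0.31 · √148 - 3.291
z_β = 0.31 · 12.166 - 3.291
z_β = 0.481

Power = Φ(z_β) = Φ(0.481) ≈ 0.685

Effect size d = 0.31 is small by Cohen's convention (0.2/0.5/0.8).

Threshold: power ≥ 0.80 is conventionally adequate.
Power ≈ 0.68 → the study is underpowered (power < 0.80).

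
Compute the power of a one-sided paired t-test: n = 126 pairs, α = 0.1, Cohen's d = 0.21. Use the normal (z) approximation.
Power ≈ 0.86

Power calculation (paired t-test, normal approximation):
z_β = d · √n - z_α
z_β = 0.21 · √126 - 1.282
z_β = 0.21 · 11.225 - 1.282
z_β = 1.076

Power = Φ(z_β) = Φ(1.076) ≈ 0.859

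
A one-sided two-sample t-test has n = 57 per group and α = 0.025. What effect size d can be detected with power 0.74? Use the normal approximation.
d ≈ 0.49

Minimum detectable effect (two-sample t-test, normal approximation):
d = (z_α + z_β) / √(n/2)
d = (1.960 + 0.643) / √(57/2)
d = 2.603 / 5.339
d ≈ 0.49

By Cohen's convention (0.2 small / 0.5 medium / 0.8 large): small effect.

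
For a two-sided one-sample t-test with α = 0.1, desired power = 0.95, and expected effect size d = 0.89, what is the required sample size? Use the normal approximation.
n = 14

Sample size formula (one-sample t-test, normal approximation):
n = ((z_{α/2} + z_β) / d)²

z_{α/2} = 1.645 (for α = 0.1, two-sided)
z_β = 1.645 (for power = 0.95)
d = 0.89

n = ((1.645 + 1.645) / 0.89)²
n = (3.697)²
n ≈ 13.67
Round up to the next whole number: n = 14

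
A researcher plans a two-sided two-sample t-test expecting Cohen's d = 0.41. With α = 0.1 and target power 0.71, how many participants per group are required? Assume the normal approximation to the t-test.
n = 58 per group

Sample size formula (two-sample t-test, normal approximation):
n = 2 · ((z_{α/2} + z_β) / d)²

z_{α/2} = 1.645 (for α = 0.1, two-sided)
z_β = 0.553 (for power = 0.71)
d = 0.41

n = 2 · ((1.645 + 0.553) / 0.41)²
n = 2 · (5.361)²
n ≈ 57.48
Round up to the next whole number: n = 58 per group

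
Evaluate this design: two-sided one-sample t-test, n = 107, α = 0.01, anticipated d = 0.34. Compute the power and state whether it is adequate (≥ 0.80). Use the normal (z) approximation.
Power ≈ 0.83; the study is adequately powered (power ≥ 0.80)

Power calculation (one-sample t-test, normal approximation):
z_β = d · √n - z_{α/2}
z_β = 0.34 · √107 - 2.576
z_β = 0.34 · 10.344 - 2.576
z_β = 0.941

Power = Φ(z_β) = Φ(0.941) ≈ 0.827

Effect size d = 0.34 is small by Cohen's convention (0.2/0.5/0.8).

Threshold: power ≥ 0.80 is conventionally adequate.
Power ≈ 0.83 → the study is adequately powered (power ≥ 0.80).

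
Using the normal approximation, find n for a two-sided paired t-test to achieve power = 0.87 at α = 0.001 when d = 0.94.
n = 23 pairs

Sample size formula (paired t-test, normal approximation):
n = ((z_{α/2} + z_β) / d)²

z_{α/2} = 3.291 (for α = 0.001, two-sided)
z_β = 1.126 (for power = 0.87)
d = 0.94

n = ((3.291 + 1.126) / 0.94)²
n = (4.699)²
n ≈ 22.08
Round up to the next whole number: n = 23 pairs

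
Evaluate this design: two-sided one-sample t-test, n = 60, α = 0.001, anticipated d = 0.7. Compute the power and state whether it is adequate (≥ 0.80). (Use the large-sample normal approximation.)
Power ≈ 0.98; the study is adequately powered (power ≥ 0.80)

Power calculation (one-sample t-test, normal approximation):
z_β = d · √n - z_{α/2}
z_β = 0.7 · √60 - 3.291
z_β = 0.7 · 7.746 - 3.291
z_β = 2.132

Power = Φ(z_β) = Φ(2.132) ≈ 0.983

Effect size d = 0.7 is medium by Cohen's convention (0.2/0.5/0.8).

Threshold: power ≥ 0.80 is conventionally adequate.
Power ≈ 0.98 → the study is adequately powered (power ≥ 0.80).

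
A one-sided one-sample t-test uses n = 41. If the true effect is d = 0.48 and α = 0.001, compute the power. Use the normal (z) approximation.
Power ≈ 0.49

Power calculation (one-sample t-test, normal approximation):
z_β = d · √n - z_α
z_β = 0.48 · √41 - 3.090
z_β = 0.48 · 6.403 - 3.090
z_β = -0.017

Power = Φ(z_β) = Φ(-0.017) ≈ 0.493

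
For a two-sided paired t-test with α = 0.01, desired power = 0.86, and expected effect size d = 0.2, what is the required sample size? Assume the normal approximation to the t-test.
n = 335 pairs

Sample size formula (paired t-test, normal approximation):
n = ((z_{α/2} + z_β) / d)²

z_{α/2} = 2.576 (for α = 0.01, two-sided)
z_β = 1.080 (for power = 0.86)
d = 0.2

n = ((2.576 + 1.080) / 0.2)²
n = (18.280)²
n ≈ 334.16
Round up to the next whole number: n = 335 pairs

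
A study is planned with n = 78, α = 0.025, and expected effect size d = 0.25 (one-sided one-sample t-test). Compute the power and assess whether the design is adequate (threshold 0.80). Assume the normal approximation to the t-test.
Power ≈ 0.60; the study is underpowered (power < 0.80)

Power calculation (one-sample t-test, normal approximation):
z_β = d · √n - z_α
z_β = 0.25 · √78 - 1.960
z_β = 0.25 · 8.832 - 1.960
z_β = 0.248

Power = Φ(z_β) = Φ(0.248) ≈ 0.598

Effect size d = 0.25 is small by Cohen's convention (0.2/0.5/0.8).

Threshold: power ≥ 0.80 is conventionally adequate.
Power ≈ 0.60 → the study is underpowered (power < 0.80).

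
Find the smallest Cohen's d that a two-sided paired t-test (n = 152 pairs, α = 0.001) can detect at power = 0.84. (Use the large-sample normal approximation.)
d ≈ 0.35

Minimum detectable effect (paired t-test, normal approximation):
d = (z_{α/2} + z_β) / √n
d = (3.291 + 0.994) / √152
d = 4.285 / 12.329
d ≈ 0.35

By Cohen's convention (0.2 small / 0.5 medium / 0.8 large): small effect.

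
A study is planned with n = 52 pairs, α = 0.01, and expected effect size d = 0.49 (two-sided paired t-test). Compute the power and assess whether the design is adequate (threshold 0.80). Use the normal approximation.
Power ≈ 0.83; the study is adequately powered (power ≥ 0.80)

Power calculation (paired t-test, normal approximation):
z_β = d · √n - z_{α/2}
z_β = 0.49 · √52 - 2.576
z_β = 0.49 · 7.211 - 2.576
z_β = 0.958

Power = Φ(z_β) = Φ(0.958) ≈ 0.831

Effect size d = 0.49 is small by Cohen's convention (0.2/0.5/0.8).

Threshold: power ≥ 0.80 is conventionally adequate.
Power ≈ 0.83 → the study is adequately powered (power ≥ 0.80).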